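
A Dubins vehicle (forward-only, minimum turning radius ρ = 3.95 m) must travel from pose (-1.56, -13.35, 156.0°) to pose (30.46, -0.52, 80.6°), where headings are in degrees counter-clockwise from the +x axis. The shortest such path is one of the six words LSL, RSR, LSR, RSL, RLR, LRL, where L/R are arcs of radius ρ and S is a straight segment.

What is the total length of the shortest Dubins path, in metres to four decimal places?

Let ψ = atan2(Δy, Δx) = atan2(12.83, 32.02) = 21.8353° be the start→goal bearing.
Normalize: d = |goal − start| / ρ = 34.494772/3.95 = 8.732854, α = (θ_start − ψ) mod 360° = 134.1647° = 2.341615 rad, β = (θ_goal − ψ) mod 360° = 58.7647° = 1.025637 rad.
Common terms: sin α = 0.717340, cos α = -0.696723, sin β = 0.855045, cos β = 0.518554, cos(α−β) = 0.252069, d² = 76.262734. Work in radians in the unit-radius frame; every candidate has L = ρ·(t + p + q).
LSL: p² = 2 + d² − 2cos(α−β) + 2d(sin α − sin β) = 75.353495; p = √p² = 8.680639; φ = atan2(cos β − cos α, d + sin α − sin β) = 0.140460 rad; t = (φ − α) mod 2π = 4.082030 rad, q = (β − φ) mod 2π = 0.885177 rad → L = 3.95·(4.082030 + 8.680639 + 0.885177) = 3.95·13.647846 = 53.908992 m
RSR: p² = 2 + d² − 2cos(α−β) + 2d(sin β − sin α) = 80.163695; p = √p² = 8.953418; φ = atan2(cos α − cos β, d − sin α + sin β) = -0.136154 rad; t = (α − φ) mod 2π = 2.477769 rad, q = (φ − β) mod 2π = 5.121395 rad → L = 3.95·(2.477769 + 8.953418 + 5.121395) = 3.95·16.552582 = 65.382697 m
LSR: p² = d² − 2 + 2cos(α−β) + 2d(sin α + sin β) = 102.229689; p = √p² = 10.110870; φ = atan2(−cos α − cos β, d + sin α + sin β) − atan2(−2, p) = 0.212573 rad; t = (φ − α) mod 2π = 4.154144 rad, q = (φ − β) mod 2π = 5.470122 rad → L = 3.95·(4.154144 + 10.110870 + 5.470122) = 3.95·19.735135 = 77.953784 m
RSL: p² = d² − 2 + 2cos(α−β) − 2d(sin α + sin β) = 47.304055; p = √p² = 6.877794; φ = atan2(cos α + cos β, d − sin α − sin β) − atan2(2, p) = -0.307864 rad; t = (α − φ) mod 2π = 2.649479 rad, q = (β − φ) mod 2π = 1.333501 rad → L = 3.95·(2.649479 + 6.877794 + 1.333501) = 3.95·10.860774 = 42.900058 m
RLR: c = (6 − d² + 2cos(α−β) + 2d(sin α − sin β))/8 = -9.020462, |c| > 1 → infeasible
LRL: c = (6 − d² + 2cos(α−β) − 2d(sin α − sin β))/8 = -8.419187, |c| > 1 → infeasible
Shortest: RSL with L = 42.900058 m ≈ 42.9001 m

42.9001 m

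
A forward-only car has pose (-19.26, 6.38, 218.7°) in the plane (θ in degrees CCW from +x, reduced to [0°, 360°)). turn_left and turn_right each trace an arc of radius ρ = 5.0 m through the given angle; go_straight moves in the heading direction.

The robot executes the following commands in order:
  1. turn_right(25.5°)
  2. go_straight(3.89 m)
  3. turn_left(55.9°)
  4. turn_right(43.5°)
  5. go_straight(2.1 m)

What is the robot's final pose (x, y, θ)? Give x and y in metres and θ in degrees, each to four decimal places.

(-32.9654, -2.1911, 205.6000°)

set_pose: (x, y, θ) = (-19.2600, 6.3800, 218.7000°), ρ = 5.0
turn_right(25.5°): centre at ρ to the right, rotate −25.5° → (-21.2445, 5.4143, 193.2000°)
go_straight(3.89): x += 3.89·cos θ, y += 3.89·sin θ → (-25.0317, 4.5260, 193.2000°)
turn_left(55.9°): centre at ρ to the left, rotate +55.9° → (-28.5609, 1.4418, 249.1000°)
turn_right(43.5°): centre at ρ to the right, rotate −43.5° → (-31.0715, -1.2837, 205.6000°)
go_straight(2.1): x += 2.1·cos θ, y += 2.1·sin θ → (-32.9654, -2.1911, 205.6000°)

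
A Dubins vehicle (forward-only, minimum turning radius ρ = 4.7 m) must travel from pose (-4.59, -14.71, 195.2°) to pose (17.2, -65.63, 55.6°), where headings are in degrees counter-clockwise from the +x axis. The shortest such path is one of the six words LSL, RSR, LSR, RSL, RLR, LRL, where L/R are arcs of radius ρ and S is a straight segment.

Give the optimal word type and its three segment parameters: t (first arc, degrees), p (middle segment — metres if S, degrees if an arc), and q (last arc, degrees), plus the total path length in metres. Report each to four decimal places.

LSL: t = 95.6785°, p = 46.8022 m, q = 124.7215°, L = 64.8817 m

Let ψ = atan2(Δy, Δx) = atan2(-50.92, 21.79) = -66.8327° be the start→goal bearing.
Normalize: d = |goal − start| / ρ = 55.386375/4.7 = 11.784335, α = (θ_start − ψ) mod 360° = 262.0327° = 4.573333 rad, β = (θ_goal − ψ) mod 360° = 122.4327° = 2.136853 rad.
Common terms: sin α = -0.990347, cos α = -0.138609, sin β = 0.844022, cos β = -0.536308, cos(α−β) = -0.761538, d² = 138.870552. Work in radians in the unit-radius frame; every candidate has L = ρ·(t + p + q).
LSL: p² = 2 + d² − 2cos(α−β) + 2d(sin α − sin β) = 99.159976; p = √p² = 9.957910; φ = atan2(cos β − cos α, d + sin α − sin β) = -0.039949 rad; t = (φ − α) mod 2π = 1.669904 rad, q = (β − φ) mod 2π = 2.176802 rad → L = 4.7·(1.669904 + 9.957910 + 2.176802) = 4.7·13.804616 = 64.881695 m
RSR: p² = 2 + d² − 2cos(α−β) + 2d(sin β − sin α) = 185.627282; p = √p² = 13.624510; φ = atan2(cos α − cos β, d − sin α + sin β) = 0.029194 rad; t = (α − φ) mod 2π = 4.544138 rad, q = (φ − β) mod 2π = 4.175527 rad → L = 4.7·(4.544138 + 13.624510 + 4.175527) = 4.7·22.344175 = 105.017624 m
LSR: p² = d² − 2 + 2cos(α−β) + 2d(sin α + sin β) = 131.898795; p = √p² = 11.484720; φ = atan2(−cos α − cos β, d + sin α + sin β) − atan2(−2, p) = 0.230343 rad; t = (φ − α) mod 2π = 1.940196 rad, q = (φ − β) mod 2π = 4.376675 rad → L = 4.7·(1.940196 + 11.484720 + 4.376675) = 4.7·17.801591 = 83.667479 m
RSL: p² = d² − 2 + 2cos(α−β) − 2d(sin α + sin β) = 138.796156; p = √p² = 11.781178; φ = atan2(cos α + cos β, d − sin α − sin β) − atan2(2, p) = -0.224669 rad; t = (α − φ) mod 2π = 4.798001 rad, q = (β − φ) mod 2π = 2.361522 rad → L = 4.7·(4.798001 + 11.781178 + 2.361522) = 4.7·18.940701 = 89.021295 m
RLR: c = (6 − d² + 2cos(α−β) + 2d(sin α − sin β))/8 = -22.203410, |c| > 1 → infeasible
LRL: c = (6 − d² + 2cos(α−β) − 2d(sin α − sin β))/8 = -11.394997, |c| > 1 → infeasible
Shortest: LSL with L = 64.881695 m ≈ 64.8817 m
Convert LSL to answer units (arcs ×180/π): t = 1.669904·180/π = 95.6785°, p = ρ·p = 4.7·9.957910 = 46.8022 m, q = 2.176802·180/π = 124.7215°, L = 64.8817 m.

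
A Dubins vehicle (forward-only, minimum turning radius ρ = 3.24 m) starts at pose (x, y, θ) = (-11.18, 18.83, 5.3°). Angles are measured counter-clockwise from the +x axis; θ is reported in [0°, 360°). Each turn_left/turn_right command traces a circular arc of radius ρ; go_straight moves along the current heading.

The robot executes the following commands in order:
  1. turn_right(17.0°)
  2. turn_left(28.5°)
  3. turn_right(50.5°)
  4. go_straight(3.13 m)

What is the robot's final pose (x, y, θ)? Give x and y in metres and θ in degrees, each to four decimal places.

(-3.2920, 16.7047, 326.3000°)

set_pose: (x, y, θ) = (-11.1800, 18.8300, 5.3000°), ρ = 3.24
turn_right(17.0°): centre at ρ to the right, rotate −17.0° → (-10.2237, 18.7765, -11.7000° ≡ 348.3000°)
turn_left(28.5°): centre at ρ to the left, rotate +28.5° → (-8.6302, 18.8475, 376.8000° ≡ 16.8000°)
turn_right(50.5°): centre at ρ to the right, rotate −50.5° → (-5.8960, 18.4413, -33.7000° ≡ 326.3000°)
go_straight(3.13): x += 3.13·cos θ, y += 3.13·sin θ → (-3.2920, 16.7047, 326.3000°)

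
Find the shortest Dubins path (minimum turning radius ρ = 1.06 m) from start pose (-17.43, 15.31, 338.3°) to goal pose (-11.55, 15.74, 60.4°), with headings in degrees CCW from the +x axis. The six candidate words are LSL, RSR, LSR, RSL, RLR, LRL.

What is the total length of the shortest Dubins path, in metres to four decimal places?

Let ψ = atan2(Δy, Δx) = atan2(0.43, 5.88) = 4.1826° be the start→goal bearing.
Normalize: d = |goal − start| / ρ = 5.895702/1.06 = 5.561983, α = (θ_start − ψ) mod 360° = 334.1174° = 5.831450 rad, β = (θ_goal − ψ) mod 360° = 56.2174° = 0.981180 rad.
Common terms: sin α = -0.436528, cos α = 0.899691, sin β = 0.831154, cos β = 0.556043, cos(α−β) = 0.137445, d² = 30.935653. Work in radians in the unit-radius frame; every candidate has L = ρ·(t + p + q).
LSL: p² = 2 + d² − 2cos(α−β) + 2d(sin α − sin β) = 18.559117; p = √p² = 4.308029; φ = atan2(cos β − cos α, d + sin α − sin β) = -0.079854 rad; t = (φ − α) mod 2π = 0.371882 rad, q = (β − φ) mod 2π = 1.061034 rad → L = 1.06·(0.371882 + 4.308029 + 1.061034) = 1.06·5.740945 = 6.085401 m
RSR: p² = 2 + d² − 2cos(α−β) + 2d(sin β − sin α) = 46.762412; p = √p² = 6.838305; φ = atan2(cos α − cos β, d − sin α + sin β) = 0.050275 rad; t = (α − φ) mod 2π = 5.781175 rad, q = (φ − β) mod 2π = 5.352280 rad → L = 1.06·(5.781175 + 6.838305 + 5.352280) = 1.06·17.971760 = 19.050066 m
LSR: p² = d² − 2 + 2cos(α−β) + 2d(sin α + sin β) = 33.600348; p = √p² = 5.796581; φ = atan2(−cos α − cos β, d + sin α + sin β) − atan2(−2, p) = 0.092550 rad; t = (φ − α) mod 2π = 0.544286 rad, q = (φ − β) mod 2π = 5.394556 rad → L = 1.06·(0.544286 + 5.796581 + 5.394556) = 1.06·11.735422 = 12.439547 m
RSL: p² = d² − 2 + 2cos(α−β) − 2d(sin α + sin β) = 24.820736; p = √p² = 4.982041; φ = atan2(cos α + cos β, d − sin α − sin β) − atan2(2, p) = -0.107148 rad; t = (α − φ) mod 2π = 5.938598 rad, q = (β − φ) mod 2π = 1.088328 rad → L = 1.06·(5.938598 + 4.982041 + 1.088328) = 1.06·12.008967 = 12.729505 m
RLR: c = (6 − d² + 2cos(α−β) + 2d(sin α − sin β))/8 = -4.845301, |c| > 1 → infeasible
LRL: c = (6 − d² + 2cos(α−β) − 2d(sin α − sin β))/8 = -1.319890, |c| > 1 → infeasible
Shortest: LSL with L = 6.085401 m ≈ 6.0854 m

6.0854 m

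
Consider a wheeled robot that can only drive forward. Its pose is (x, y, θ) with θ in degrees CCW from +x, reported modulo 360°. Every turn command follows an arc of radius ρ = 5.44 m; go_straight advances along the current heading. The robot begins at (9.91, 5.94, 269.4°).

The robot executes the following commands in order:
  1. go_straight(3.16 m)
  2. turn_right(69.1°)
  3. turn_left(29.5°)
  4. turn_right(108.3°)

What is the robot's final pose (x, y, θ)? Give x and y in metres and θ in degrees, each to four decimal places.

(-4.7366, -3.1869, 121.5000°)

set_pose: (x, y, θ) = (9.9100, 5.9400, 269.4000°), ρ = 5.44
go_straight(3.16): x += 3.16·cos θ, y += 3.16·sin θ → (9.8769, 2.7802, 269.4000°)
turn_right(69.1°): centre at ρ to the right, rotate −69.1° → (6.3245, -2.2650, 200.3000°)
turn_left(29.5°): centre at ρ to the left, rotate +29.5° → (4.0568, -3.8558, 229.8000°)
turn_right(108.3°): centre at ρ to the right, rotate −108.3° → (-4.7366, -3.1869, 121.5000°)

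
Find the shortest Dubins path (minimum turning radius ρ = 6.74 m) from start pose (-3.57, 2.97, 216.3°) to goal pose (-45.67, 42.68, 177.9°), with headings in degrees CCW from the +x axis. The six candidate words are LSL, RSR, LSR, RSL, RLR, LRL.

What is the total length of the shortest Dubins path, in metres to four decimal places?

Let ψ = atan2(Δy, Δx) = atan2(39.71, -42.10) = 136.6734° be the start→goal bearing.
Normalize: d = |goal − start| / ρ = 57.873086/6.74 = 8.586511, α = (θ_start − ψ) mod 360° = 79.6266° = 1.389747 rad, β = (θ_goal − ψ) mod 360° = 41.2266° = 0.719541 rad.
Common terms: sin α = 0.983655, cos α = 0.180062, sin β = 0.659039, cos β = 0.752109, cos(α−β) = 0.783693, d² = 73.728176. Work in radians in the unit-radius frame; every candidate has L = ρ·(t + p + q).
LSL: p² = 2 + d² − 2cos(α−β) + 2d(sin α − sin β) = 79.735429; p = √p² = 8.929470; φ = atan2(cos β − cos α, d + sin α − sin β) = 0.064107 rad; t = (φ − α) mod 2π = 4.957545 rad, q = (β − φ) mod 2π = 0.655434 rad → L = 6.74·(4.957545 + 8.929470 + 0.655434) = 6.74·14.542449 = 98.016103 m
RSR: p² = 2 + d² − 2cos(α−β) + 2d(sin β − sin α) = 68.586149; p = √p² = 8.281676; φ = atan2(cos α − cos β, d − sin α + sin β) = -0.069129 rad; t = (α − φ) mod 2π = 1.458876 rad, q = (φ − β) mod 2π = 5.494516 rad → L = 6.74·(1.458876 + 8.281676 + 5.494516) = 6.74·15.235067 = 102.684353 m
LSR: p² = d² − 2 + 2cos(α−β) + 2d(sin α + sin β) = 101.505592; p = √p² = 10.074998; φ = atan2(−cos α − cos β, d + sin α + sin β) − atan2(−2, p) = 0.105086 rad; t = (φ − α) mod 2π = 4.998525 rad, q = (φ − β) mod 2π = 5.668731 rad → L = 6.74·(4.998525 + 10.074998 + 5.668731) = 6.74·20.742254 = 139.802792 m
RSL: p² = d² − 2 + 2cos(α−β) − 2d(sin α + sin β) = 45.085534; p = √p² = 6.714576; φ = atan2(cos α + cos β, d − sin α − sin β) − atan2(2, p) = -0.156045 rad; t = (α − φ) mod 2π = 1.545792 rad, q = (β − φ) mod 2π = 0.875585 rad → L = 6.74·(1.545792 + 6.714576 + 0.875585) = 6.74·9.135954 = 61.576328 m
RLR: c = (6 − d² + 2cos(α−β) + 2d(sin α − sin β))/8 = -7.573269, |c| > 1 → infeasible
LRL: c = (6 − d² + 2cos(α−β) − 2d(sin α − sin β))/8 = -8.966929, |c| > 1 → infeasible
Shortest: RSL with L = 61.576328 m ≈ 61.5763 m

61.5763 m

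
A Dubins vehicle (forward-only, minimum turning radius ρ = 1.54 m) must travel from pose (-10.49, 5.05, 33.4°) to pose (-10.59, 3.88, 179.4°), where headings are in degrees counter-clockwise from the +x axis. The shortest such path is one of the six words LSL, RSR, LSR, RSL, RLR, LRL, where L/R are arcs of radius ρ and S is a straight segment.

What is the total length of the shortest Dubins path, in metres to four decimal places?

Let ψ = atan2(Δy, Δx) = atan2(-1.17, -0.10) = -94.8852° be the start→goal bearing.
Normalize: d = |goal − start| / ρ = 1.174266/1.54 = 0.762510, α = (θ_start − ψ) mod 360° = 128.2852° = 2.238999 rad, β = (θ_goal − ψ) mod 360° = 274.2852° = 4.787180 rad.
Common terms: sin α = 0.784936, cos α = -0.619576, sin β = -0.997204, cos β = 0.074721, cos(α−β) = -0.829038, d² = 0.581422. Work in radians in the unit-radius frame; every candidate has L = ρ·(t + p + q).
LSL: p² = 2 + d² − 2cos(α−β) + 2d(sin α − sin β) = 6.957298; p = √p² = 2.637669; φ = atan2(cos β − cos α, d + sin α − sin β) = 0.266362 rad; t = (φ − α) mod 2π = 4.310549 rad, q = (β − φ) mod 2π = 4.520817 rad → L = 1.54·(4.310549 + 2.637669 + 4.520817) = 1.54·11.469035 = 17.662314 m
RSR: p² = 2 + d² − 2cos(α−β) + 2d(sin β − sin α) = 1.521696; p = √p² = 1.233570; φ = atan2(cos α − cos β, d − sin α + sin β) = -2.543780 rad; t = (α − φ) mod 2π = 4.782779 rad, q = (φ − β) mod 2π = 5.235411 rad → L = 1.54·(4.782779 + 1.233570 + 5.235411) = 1.54·11.251760 = 17.327711 m
LSR: p² = d² − 2 + 2cos(α−β) + 2d(sin α + sin β) = -3.400366 < 0 → infeasible
RSL: p² = d² − 2 + 2cos(α−β) − 2d(sin α + sin β) = -2.752940 < 0 → infeasible
RLR: c = (6 − d² + 2cos(α−β) + 2d(sin α − sin β))/8 = 0.809788; p = 2π − arccos c = 5.656180 rad; φ = atan2(cos α − cos β, d − sin α + sin β) = -2.543780 rad; t = (α − φ + p/2) mod 2π = 1.327684 rad, q = (α − β − t + p) mod 2π = 1.780315 rad → L = 1.54·(1.327684 + 5.656180 + 1.780315) = 1.54·8.764179 = 13.496835 m
LRL: c = (6 − d² + 2cos(α−β) − 2d(sin α − sin β))/8 = 0.130338; p = 2π − arccos c = 4.843099 rad; φ = atan2(cos β − cos α, d + sin α − sin β) = 0.266362 rad; t = (φ − α + p/2) mod 2π = 0.448913 rad, q = (β − α − t + p) mod 2π = 0.659181 rad → L = 1.54·(0.448913 + 4.843099 + 0.659181) = 1.54·5.951193 = 9.164837 m
Shortest: LRL with L = 9.164837 m ≈ 9.1648 m

9.1648 m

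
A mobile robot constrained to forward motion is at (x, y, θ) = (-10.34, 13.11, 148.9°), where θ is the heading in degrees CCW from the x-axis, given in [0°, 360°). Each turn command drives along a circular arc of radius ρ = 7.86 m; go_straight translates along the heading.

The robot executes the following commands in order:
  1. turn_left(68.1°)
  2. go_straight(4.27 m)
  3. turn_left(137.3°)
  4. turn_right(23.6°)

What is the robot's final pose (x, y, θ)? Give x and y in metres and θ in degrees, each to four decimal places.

(-15.5249, -4.9778, 330.7000°)

set_pose: (x, y, θ) = (-10.3400, 13.1100, 148.9000°), ρ = 7.86
turn_left(68.1°): centre at ρ to the left, rotate +68.1° → (-19.1302, 12.6570, 217.0000°)
go_straight(4.27): x += 4.27·cos θ, y += 4.27·sin θ → (-22.5404, 10.0873, 217.0000°)
turn_left(137.3°): centre at ρ to the left, rotate +137.3° → (-18.5908, -4.0111, 354.3000°)
turn_right(23.6°): centre at ρ to the right, rotate −23.6° → (-15.5249, -4.9778, 330.7000°)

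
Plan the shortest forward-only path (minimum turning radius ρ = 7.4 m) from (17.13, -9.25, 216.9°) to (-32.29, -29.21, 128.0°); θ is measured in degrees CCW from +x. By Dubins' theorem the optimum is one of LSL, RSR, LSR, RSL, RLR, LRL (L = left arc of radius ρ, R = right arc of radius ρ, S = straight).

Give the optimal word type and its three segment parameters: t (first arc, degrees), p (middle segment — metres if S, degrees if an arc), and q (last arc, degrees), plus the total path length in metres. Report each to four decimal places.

RSR: t = 8.3238°, p = 44.5757 m, q = 80.5762°, L = 56.0576 m

Let ψ = atan2(Δy, Δx) = atan2(-19.96, -49.42) = -158.0070° be the start→goal bearing.
Normalize: d = |goal − start| / ρ = 53.298574/7.4 = 7.202510, α = (θ_start − ψ) mod 360° = 14.9070° = 0.260175 rad, β = (θ_goal − ψ) mod 360° = 286.0070° = 4.991763 rad.
Common terms: sin α = 0.257250, cos α = 0.966345, sin β = -0.961228, cos β = 0.275754, cos(α−β) = 0.019197, d² = 51.876150. Work in radians in the unit-radius frame; every candidate has L = ρ·(t + p + q).
LSL: p² = 2 + d² − 2cos(α−β) + 2d(sin α − sin β) = 71.389960; p = √p² = 8.449258; φ = atan2(cos β − cos α, d + sin α − sin β) = -0.081825 rad; t = (φ − α) mod 2π = 5.941185 rad, q = (β − φ) mod 2π = 5.073588 rad → L = 7.4·(5.941185 + 8.449258 + 5.073588) = 7.4·19.464031 = 144.033828 m
RSR: p² = 2 + d² − 2cos(α−β) + 2d(sin β − sin α) = 36.285551; p = √p² = 6.023749; φ = atan2(cos α − cos β, d − sin α + sin β) = 0.114897 rad; t = (α − φ) mod 2π = 0.145278 rad, q = (φ − β) mod 2π = 1.406320 rad → L = 7.4·(0.145278 + 6.023749 + 1.406320) = 7.4·7.575347 = 56.057565 m
LSR: p² = d² − 2 + 2cos(α−β) + 2d(sin α + sin β) = 39.773726; p = √p² = 6.306641; φ = atan2(−cos α − cos β, d + sin α + sin β) − atan2(−2, p) = 0.118236 rad; t = (φ − α) mod 2π = 6.141246 rad, q = (φ − β) mod 2π = 1.409659 rad → L = 7.4·(6.141246 + 6.306641 + 1.409659) = 7.4·13.857546 = 102.545841 m
RSL: p² = d² − 2 + 2cos(α−β) − 2d(sin α + sin β) = 60.055365; p = √p² = 7.749540; φ = atan2(cos α + cos β, d − sin α − sin β) − atan2(2, p) = -0.096744 rad; t = (α − φ) mod 2π = 0.356919 rad, q = (β − φ) mod 2π = 5.088507 rad → L = 7.4·(0.356919 + 7.749540 + 5.088507) = 7.4·13.194965 = 97.642743 m
RLR: c = (6 − d² + 2cos(α−β) + 2d(sin α − sin β))/8 = -3.535694, |c| > 1 → infeasible
LRL: c = (6 − d² + 2cos(α−β) − 2d(sin α − sin β))/8 = -7.923745, |c| > 1 → infeasible
Shortest: RSR with L = 56.057565 m ≈ 56.0576 m
Convert RSR to answer units (arcs ×180/π): t = 0.145278·180/π = 8.3238°, p = ρ·p = 7.4·6.023749 = 44.5757 m, q = 1.406320·180/π = 80.5762°, L = 56.0576 m.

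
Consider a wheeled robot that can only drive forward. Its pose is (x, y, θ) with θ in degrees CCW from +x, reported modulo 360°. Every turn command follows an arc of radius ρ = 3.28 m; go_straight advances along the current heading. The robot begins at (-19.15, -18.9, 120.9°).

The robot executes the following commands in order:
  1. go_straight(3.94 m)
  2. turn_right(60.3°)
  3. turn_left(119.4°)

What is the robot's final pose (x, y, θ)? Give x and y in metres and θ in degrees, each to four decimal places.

(-24.0741, -7.3345, 180.0000°)

set_pose: (x, y, θ) = (-19.1500, -18.9000, 120.9000°), ρ = 3.28
go_straight(3.94): x += 3.94·cos θ, y += 3.94·sin θ → (-21.1734, -15.5192, 120.9000°)
turn_right(60.3°): centre at ρ to the right, rotate −60.3° → (-21.2165, -12.2246, 60.6000°)
turn_left(119.4°): centre at ρ to the left, rotate +119.4° → (-24.0741, -7.3345, 180.0000°)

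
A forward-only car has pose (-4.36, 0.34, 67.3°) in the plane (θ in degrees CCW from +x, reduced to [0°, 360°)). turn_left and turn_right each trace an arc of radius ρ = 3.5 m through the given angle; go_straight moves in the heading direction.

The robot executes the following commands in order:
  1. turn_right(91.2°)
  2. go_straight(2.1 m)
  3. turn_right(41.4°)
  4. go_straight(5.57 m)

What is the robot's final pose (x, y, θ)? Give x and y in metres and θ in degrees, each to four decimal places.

set_pose: (x, y, θ) = (-4.3600, 0.3400, 67.3000°), ρ = 3.5
turn_right(91.2°): centre at ρ to the right, rotate −91.2° → (0.2869, 2.1892, -23.9000° ≡ 336.1000°)
go_straight(2.1): x += 2.1·cos θ, y += 2.1·sin θ → (2.2068, 1.3384, 336.1000°)
turn_right(41.4°): centre at ρ to the right, rotate −41.4° → (3.9686, -0.3989, 294.7000°)
go_straight(5.57): x += 5.57·cos θ, y += 5.57·sin θ → (6.2961, -5.4593, 294.7000°)

(6.2961, -5.4593, 294.7000°)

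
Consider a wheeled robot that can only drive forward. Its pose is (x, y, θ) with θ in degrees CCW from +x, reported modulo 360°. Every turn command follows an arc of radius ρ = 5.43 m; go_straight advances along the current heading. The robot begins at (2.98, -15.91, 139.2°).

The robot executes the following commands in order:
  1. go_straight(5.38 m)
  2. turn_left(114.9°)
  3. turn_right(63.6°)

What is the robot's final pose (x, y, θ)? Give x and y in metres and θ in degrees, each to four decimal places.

(-14.0957, -18.8690, 190.5000°)

set_pose: (x, y, θ) = (2.9800, -15.9100, 139.2000°), ρ = 5.43
go_straight(5.38): x += 5.38·cos θ, y += 5.38·sin θ → (-1.0926, -12.3946, 139.2000°)
turn_left(114.9°): centre at ρ to the left, rotate +114.9° → (-9.8630, -15.0175, 254.1000°)
turn_right(63.6°): centre at ρ to the right, rotate −63.6° → (-14.0957, -18.8690, 190.5000°)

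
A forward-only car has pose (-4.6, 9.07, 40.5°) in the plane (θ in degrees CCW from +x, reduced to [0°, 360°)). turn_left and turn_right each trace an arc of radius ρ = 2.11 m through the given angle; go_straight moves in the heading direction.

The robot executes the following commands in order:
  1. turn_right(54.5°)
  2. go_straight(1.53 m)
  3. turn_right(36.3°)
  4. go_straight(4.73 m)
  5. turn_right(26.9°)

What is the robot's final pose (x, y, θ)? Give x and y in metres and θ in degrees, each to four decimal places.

set_pose: (x, y, θ) = (-4.6000, 9.0700, 40.5000°), ρ = 2.11
turn_right(54.5°): centre at ρ to the right, rotate −54.5° → (-2.7192, 9.5129, -14.0000° ≡ 346.0000°)
go_straight(1.53): x += 1.53·cos θ, y += 1.53·sin θ → (-1.2347, 9.1427, 346.0000°)
turn_right(36.3°): centre at ρ to the right, rotate −36.3° → (-0.1217, 8.4432, 309.7000°)
go_straight(4.73): x += 4.73·cos θ, y += 4.73·sin θ → (2.8997, 4.8039, 309.7000°)
turn_right(26.9°): centre at ρ to the right, rotate −26.9° → (3.3338, 3.9236, 282.8000°)

(3.3338, 3.9236, 282.8000°)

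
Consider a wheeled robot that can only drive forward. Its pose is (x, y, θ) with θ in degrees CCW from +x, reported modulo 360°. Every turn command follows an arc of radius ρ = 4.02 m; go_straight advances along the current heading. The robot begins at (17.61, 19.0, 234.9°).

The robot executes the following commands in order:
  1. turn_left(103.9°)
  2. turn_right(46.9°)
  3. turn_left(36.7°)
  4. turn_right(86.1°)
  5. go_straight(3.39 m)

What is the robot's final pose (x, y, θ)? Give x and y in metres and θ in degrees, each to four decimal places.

(23.2628, 0.4657, 242.5000°)

set_pose: (x, y, θ) = (17.6100, 19.0000, 234.9000°), ρ = 4.02
turn_left(103.9°): centre at ρ to the left, rotate +103.9° → (19.4452, 12.9405, 338.8000°)
turn_right(46.9°): centre at ρ to the right, rotate −46.9° → (21.7214, 10.6920, 291.9000°)
turn_left(36.7°): centre at ρ to the left, rotate +36.7° → (23.3568, 8.7601, 328.6000°)
turn_right(86.1°): centre at ρ to the right, rotate −86.1° → (24.8282, 3.4726, 242.5000°)
go_straight(3.39): x += 3.39·cos θ, y += 3.39·sin θ → (23.2628, 0.4657, 242.5000°)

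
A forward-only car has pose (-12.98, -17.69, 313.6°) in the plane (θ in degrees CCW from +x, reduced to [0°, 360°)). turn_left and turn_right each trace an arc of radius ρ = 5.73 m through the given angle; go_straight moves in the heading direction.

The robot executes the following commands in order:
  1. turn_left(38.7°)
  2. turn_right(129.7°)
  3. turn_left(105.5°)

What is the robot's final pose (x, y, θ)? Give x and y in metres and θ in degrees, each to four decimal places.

(-5.6369, -38.3954, 328.1000°)

set_pose: (x, y, θ) = (-12.9800, -17.6900, 313.6000°), ρ = 5.73
turn_left(38.7°): centre at ρ to the left, rotate +38.7° → (-9.5982, -19.4168, 352.3000°)
turn_right(129.7°): centre at ρ to the right, rotate −129.7° → (-6.4875, -29.3130, 222.6000°)
turn_left(105.5°): centre at ρ to the left, rotate +105.5° → (-5.6369, -38.3954, 328.1000°)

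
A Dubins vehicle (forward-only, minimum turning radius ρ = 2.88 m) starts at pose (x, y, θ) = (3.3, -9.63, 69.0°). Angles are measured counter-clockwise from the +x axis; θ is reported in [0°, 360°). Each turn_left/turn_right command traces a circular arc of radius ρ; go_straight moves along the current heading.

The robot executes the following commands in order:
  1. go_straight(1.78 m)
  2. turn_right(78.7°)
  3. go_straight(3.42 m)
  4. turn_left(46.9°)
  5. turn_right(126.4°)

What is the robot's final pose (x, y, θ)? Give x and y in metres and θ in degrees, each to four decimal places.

set_pose: (x, y, θ) = (3.3000, -9.6300, 69.0000°), ρ = 2.88
go_straight(1.78): x += 1.78·cos θ, y += 1.78·sin θ → (3.9379, -7.9682, 69.0000°)
turn_right(78.7°): centre at ρ to the right, rotate −78.7° → (7.1119, -6.1615, -9.7000° ≡ 350.3000°)
go_straight(3.42): x += 3.42·cos θ, y += 3.42·sin θ → (10.4830, -6.7377, 350.3000°)
turn_left(46.9°): centre at ρ to the left, rotate +46.9° → (12.7095, -6.1929, 397.2000° ≡ 37.2000°)
turn_right(126.4°): centre at ρ to the right, rotate −126.4° → (17.3304, -8.4467, -89.2000° ≡ 270.8000°)

(17.3304, -8.4467, 270.8000°)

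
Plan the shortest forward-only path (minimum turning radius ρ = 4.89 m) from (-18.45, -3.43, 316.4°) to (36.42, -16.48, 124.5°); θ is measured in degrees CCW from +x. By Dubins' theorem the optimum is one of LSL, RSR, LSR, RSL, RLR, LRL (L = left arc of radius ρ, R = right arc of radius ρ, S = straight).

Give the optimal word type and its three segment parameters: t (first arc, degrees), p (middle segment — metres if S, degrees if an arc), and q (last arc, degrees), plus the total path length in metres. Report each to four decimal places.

Let ψ = atan2(Δy, Δx) = atan2(-13.05, 54.87) = -13.3784° be the start→goal bearing.
Normalize: d = |goal − start| / ρ = 56.400527/4.89 = 11.533850, α = (θ_start − ψ) mod 360° = 329.7784° = 5.755719 rad, β = (θ_goal − ψ) mod 360° = 137.8784° = 2.406432 rad.
Common terms: sin α = -0.503346, cos α = 0.864085, sin β = 0.670707, cos β = -0.741723, cos(α−β) = -0.978509, d² = 133.029696. Work in radians in the unit-radius frame; every candidate has L = ρ·(t + p + q).
LSL: p² = 2 + d² − 2cos(α−β) + 2d(sin α − sin β) = 109.904021; p = √p² = 10.483512; φ = atan2(cos β − cos α, d + sin α − sin β) = -0.153780 rad; t = (φ − α) mod 2π = 0.373687 rad, q = (β − φ) mod 2π = 2.560212 rad → L = 4.89·(0.373687 + 10.483512 + 2.560212) = 4.89·13.417410 = 65.611137 m
RSR: p² = 2 + d² − 2cos(α−β) + 2d(sin β − sin α) = 164.069407; p = √p² = 12.808958; φ = atan2(cos α − cos β, d − sin α + sin β) = 0.125697 rad; t = (α − φ) mod 2π = 5.630022 rad, q = (φ − β) mod 2π = 4.002450 rad → L = 4.89·(5.630022 + 12.808958 + 4.002450) = 4.89·22.441430 = 109.738594 m
LSR: p² = d² − 2 + 2cos(α−β) + 2d(sin α + sin β) = 132.933300; p = √p² = 11.529670; φ = atan2(−cos α − cos β, d + sin α + sin β) − atan2(−2, p) = 0.161300 rad; t = (φ − α) mod 2π = 0.688766 rad, q = (φ − β) mod 2π = 4.038053 rad → L = 4.89·(0.688766 + 11.529670 + 4.038053) = 4.89·16.256490 = 79.494236 m
RSL: p² = d² − 2 + 2cos(α−β) − 2d(sin α + sin β) = 125.212056; p = √p² = 11.189819; φ = atan2(cos α + cos β, d − sin α − sin β) − atan2(2, p) = -0.166102 rad; t = (α − φ) mod 2π = 5.921820 rad, q = (β − φ) mod 2π = 2.572533 rad → L = 4.89·(5.921820 + 11.189819 + 2.572533) = 4.89·19.684173 = 96.255604 m
RLR: c = (6 − d² + 2cos(α−β) + 2d(sin α − sin β))/8 = -19.508676, |c| > 1 → infeasible
LRL: c = (6 − d² + 2cos(α−β) − 2d(sin α − sin β))/8 = -12.738003, |c| > 1 → infeasible
Shortest: LSL with L = 65.611137 m ≈ 65.6111 m
Convert LSL to answer units (arcs ×180/π): t = 0.373687·180/π = 21.4107°, p = ρ·p = 4.89·10.483512 = 51.2644 m, q = 2.560212·180/π = 146.6893°, L = 65.6111 m.

LSL: t = 21.4107°, p = 51.2644 m, q = 146.6893°, L = 65.6111 m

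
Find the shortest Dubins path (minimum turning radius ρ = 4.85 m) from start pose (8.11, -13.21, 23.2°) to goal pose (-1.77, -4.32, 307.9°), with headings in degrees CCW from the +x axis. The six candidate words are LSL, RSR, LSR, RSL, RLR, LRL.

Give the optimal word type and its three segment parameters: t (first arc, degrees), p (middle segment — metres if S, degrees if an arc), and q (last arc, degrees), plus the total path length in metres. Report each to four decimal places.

LSL: t = 96.0011°, p = 8.4905 m, q = 188.6989°, L = 32.5899 m

Let ψ = atan2(Δy, Δx) = atan2(8.89, -9.88) = 138.0192° be the start→goal bearing.
Normalize: d = |goal − start| / ρ = 13.290843/4.85 = 2.740380, α = (θ_start − ψ) mod 360° = 245.1808° = 4.279212 rad, β = (θ_goal − ψ) mod 360° = 169.8808° = 2.964979 rad.
Common terms: sin α = -0.907637, cos α = -0.419756, sin β = 0.175697, cos β = -0.984444, cos(α−β) = 0.253758, d² = 7.509682. Work in radians in the unit-radius frame; every candidate has L = ρ·(t + p + q).
LSL: p² = 2 + d² − 2cos(α−β) + 2d(sin α − sin β) = 3.064676; p = √p² = 1.750622; φ = atan2(cos β − cos α, d + sin α − sin β) = -0.328437 rad; t = (φ − α) mod 2π = 1.675536 rad, q = (β − φ) mod 2π = 3.293417 rad → L = 4.85·(1.675536 + 1.750622 + 3.293417) = 4.85·6.719574 = 32.589934 m
RSR: p² = 2 + d² − 2cos(α−β) + 2d(sin β − sin α) = 14.939657; p = √p² = 3.865185; φ = atan2(cos α − cos β, d − sin α + sin β) = 0.146621 rad; t = (α − φ) mod 2π = 4.132592 rad, q = (φ − β) mod 2π = 3.464827 rad → L = 4.85·(4.132592 + 3.865185 + 3.464827) = 4.85·11.462603 = 55.593627 m
LSR: p² = d² − 2 + 2cos(α−β) + 2d(sin α + sin β) = 2.005609; p = √p² = 1.416195; φ = atan2(−cos α − cos β, d + sin α + sin β) − atan2(−2, p) = 1.564812 rad; t = (φ − α) mod 2π = 3.568785 rad, q = (φ − β) mod 2π = 4.883018 rad → L = 4.85·(3.568785 + 1.416195 + 4.883018) = 4.85·9.867997 = 47.859788 m
RSL: p² = d² − 2 + 2cos(α−β) − 2d(sin α + sin β) = 10.028787; p = √p² = 3.166826; φ = atan2(cos α + cos β, d − sin α − sin β) − atan2(2, p) = -0.947586 rad; t = (α − φ) mod 2π = 5.226798 rad, q = (β − φ) mod 2π = 3.912565 rad → L = 4.85·(5.226798 + 3.166826 + 3.912565) = 4.85·12.306189 = 59.685018 m
RLR: c = (6 − d² + 2cos(α−β) + 2d(sin α − sin β))/8 = -0.867457; p = 2π − arccos c = 3.662321 rad; φ = atan2(cos α − cos β, d − sin α + sin β) = 0.146621 rad; t = (α − φ + p/2) mod 2π = 5.963752 rad, q = (α − β − t + p) mod 2π = 5.295987 rad → L = 4.85·(5.963752 + 3.662321 + 5.295987) = 4.85·14.922060 = 72.371991 m
LRL: c = (6 − d² + 2cos(α−β) − 2d(sin α − sin β))/8 = 0.616916; p = 2π − arccos c = 5.377207 rad; φ = atan2(cos β − cos α, d + sin α − sin β) = -0.328437 rad; t = (φ − α + p/2) mod 2π = 4.364139 rad, q = (β − α − t + p) mod 2π = 5.982020 rad → L = 4.85·(4.364139 + 5.377207 + 5.982020) = 4.85·15.723365 = 76.258322 m
Shortest: LSL with L = 32.589934 m ≈ 32.5899 m
Convert LSL to answer units (arcs ×180/π): t = 1.675536·180/π = 96.0011°, p = ρ·p = 4.85·1.750622 = 8.4905 m, q = 3.293417·180/π = 188.6989°, L = 32.5899 m.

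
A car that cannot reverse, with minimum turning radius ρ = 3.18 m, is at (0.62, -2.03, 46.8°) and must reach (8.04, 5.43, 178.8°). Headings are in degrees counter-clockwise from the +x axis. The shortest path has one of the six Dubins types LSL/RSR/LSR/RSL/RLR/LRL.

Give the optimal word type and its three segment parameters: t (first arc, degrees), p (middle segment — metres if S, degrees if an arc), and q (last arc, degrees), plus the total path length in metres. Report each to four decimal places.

RSL: t = 45.7033°, p = 5.1580 m, q = 177.7033°, L = 17.5574 m

Let ψ = atan2(Δy, Δx) = atan2(7.46, 7.42) = 45.1540° be the start→goal bearing.
Normalize: d = |goal − start| / ρ = 10.521787/3.18 = 3.308738, α = (θ_start − ψ) mod 360° = 1.6460° = 0.028728 rad, β = (θ_goal − ψ) mod 360° = 133.6460° = 2.332562 rad.
Common terms: sin α = 0.028724, cos α = 0.999587, sin β = 0.723618, cos β = -0.690200, cos(α−β) = -0.669131, d² = 10.947747. Work in radians in the unit-radius frame; every candidate has L = ρ·(t + p + q).
LSL: p² = 2 + d² − 2cos(α−β) + 2d(sin α − sin β) = 9.687561; p = √p² = 3.112485; φ = atan2(cos β − cos α, d + sin α − sin β) = -0.573894 rad; t = (φ − α) mod 2π = 5.680563 rad, q = (β − φ) mod 2π = 2.906456 rad → L = 3.18·(5.680563 + 3.112485 + 2.906456) = 3.18·11.699505 = 37.204425 m
RSR: p² = 2 + d² − 2cos(α−β) + 2d(sin β − sin α) = 18.884456; p = √p² = 4.345625; φ = atan2(cos α − cos β, d − sin α + sin β) = 0.399381 rad; t = (α − φ) mod 2π = 5.912532 rad, q = (φ − β) mod 2π = 4.350004 rad → L = 3.18·(5.912532 + 4.345625 + 4.350004) = 3.18·14.608161 = 46.453952 m
LSR: p² = d² − 2 + 2cos(α−β) + 2d(sin α + sin β) = 12.588091; p = √p² = 3.547970; φ = atan2(−cos α − cos β, d + sin α + sin β) − atan2(−2, p) = 0.437266 rad; t = (φ − α) mod 2π = 0.408538 rad, q = (φ − β) mod 2π = 4.387889 rad → L = 3.18·(0.408538 + 3.547970 + 4.387889) = 3.18·8.344397 = 26.535183 m
RSL: p² = d² − 2 + 2cos(α−β) − 2d(sin α + sin β) = 2.630881; p = √p² = 1.621999; φ = atan2(cos α + cos β, d − sin α − sin β) − atan2(2, p) = -0.768945 rad; t = (α − φ) mod 2π = 0.797673 rad, q = (β − φ) mod 2π = 3.101508 rad → L = 3.18·(0.797673 + 1.621999 + 3.101508) = 3.18·5.521180 = 17.557352 m
RLR: c = (6 − d² + 2cos(α−β) + 2d(sin α − sin β))/8 = -1.360557, |c| > 1 → infeasible
LRL: c = (6 − d² + 2cos(α−β) − 2d(sin α − sin β))/8 = -0.210945; p = 2π − arccos c = 4.499847 rad; φ = atan2(cos β − cos α, d + sin α − sin β) = -0.573894 rad; t = (φ − α + p/2) mod 2π = 1.647302 rad, q = (β − α − t + p) mod 2π = 5.156380 rad → L = 3.18·(1.647302 + 4.499847 + 5.156380) = 3.18·11.303529 = 35.945222 m
Shortest: RSL with L = 17.557352 m ≈ 17.5574 m
Convert RSL to answer units (arcs ×180/π): t = 0.797673·180/π = 45.7033°, p = ρ·p = 3.18·1.621999 = 5.1580 m, q = 3.101508·180/π = 177.7033°, L = 17.5574 m.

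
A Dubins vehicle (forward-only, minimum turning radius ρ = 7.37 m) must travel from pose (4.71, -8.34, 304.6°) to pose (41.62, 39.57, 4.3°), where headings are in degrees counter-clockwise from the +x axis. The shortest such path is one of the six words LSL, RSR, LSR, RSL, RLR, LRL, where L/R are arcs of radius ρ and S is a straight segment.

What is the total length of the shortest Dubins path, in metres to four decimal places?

Let ψ = atan2(Δy, Δx) = atan2(47.91, 36.91) = 52.3892° be the start→goal bearing.
Normalize: d = |goal − start| / ρ = 60.479056/7.37 = 8.206113, α = (θ_start − ψ) mod 360° = 252.2108° = 4.401908 rad, β = (θ_goal − ψ) mod 360° = 311.9108° = 5.443870 rad.
Common terms: sin α = -0.952187, cos α = -0.305517, sin β = -0.744186, cos β = 0.667972, cos(α−β) = 0.504528, d² = 67.340297. Work in radians in the unit-radius frame; every candidate has L = ρ·(t + p + q).
LSL: p² = 2 + d² − 2cos(α−β) + 2d(sin α − sin β) = 64.917488; p = √p² = 8.057139; φ = atan2(cos β − cos α, d + sin α − sin β) = 0.121119 rad; t = (φ − α) mod 2π = 2.002396 rad, q = (β − φ) mod 2π = 5.322751 rad → L = 7.37·(2.002396 + 8.057139 + 5.322751) = 7.37·15.382286 = 113.367447 m
RSR: p² = 2 + d² − 2cos(α−β) + 2d(sin β − sin α) = 71.744996; p = √p² = 8.470242; φ = atan2(cos α − cos β, d − sin α + sin β) = -0.115185 rad; t = (α − φ) mod 2π = 4.517093 rad, q = (φ − β) mod 2π = 0.724131 rad → L = 7.37·(4.517093 + 8.470242 + 0.724131) = 7.37·13.711466 = 101.053501 m
LSR: p² = d² − 2 + 2cos(α−β) + 2d(sin α + sin β) = 38.508096; p = √p² = 6.205489; φ = atan2(−cos α − cos β, d + sin α + sin β) − atan2(−2, p) = 0.256162 rad; t = (φ − α) mod 2π = 2.137439 rad, q = (φ − β) mod 2π = 1.095478 rad → L = 7.37·(2.137439 + 6.205489 + 1.095478) = 7.37·9.438406 = 69.561053 m
RSL: p² = d² − 2 + 2cos(α−β) − 2d(sin α + sin β) = 94.190610; p = √p² = 9.705185; φ = atan2(cos α + cos β, d − sin α − sin β) − atan2(2, p) = -0.166644 rad; t = (α − φ) mod 2π = 4.568552 rad, q = (β − φ) mod 2π = 5.610514 rad → L = 7.37·(4.568552 + 9.705185 + 5.610514) = 7.37·19.884251 = 146.546930 m
RLR: c = (6 − d² + 2cos(α−β) + 2d(sin α − sin β))/8 = -7.968124, |c| > 1 → infeasible
LRL: c = (6 − d² + 2cos(α−β) − 2d(sin α − sin β))/8 = -7.114686, |c| > 1 → infeasible
Shortest: LSR with L = 69.561053 m ≈ 69.5611 m

69.5611 m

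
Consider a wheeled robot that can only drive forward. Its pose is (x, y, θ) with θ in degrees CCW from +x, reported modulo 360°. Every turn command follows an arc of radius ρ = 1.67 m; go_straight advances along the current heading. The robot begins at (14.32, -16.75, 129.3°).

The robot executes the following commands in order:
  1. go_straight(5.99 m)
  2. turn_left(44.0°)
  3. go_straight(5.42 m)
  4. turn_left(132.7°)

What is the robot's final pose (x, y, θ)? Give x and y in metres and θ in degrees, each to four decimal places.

set_pose: (x, y, θ) = (14.3200, -16.7500, 129.3000°), ρ = 1.67
go_straight(5.99): x += 5.99·cos θ, y += 5.99·sin θ → (10.5260, -12.1147, 129.3000°)
turn_left(44.0°): centre at ρ to the left, rotate +44.0° → (9.4286, -11.5138, 173.3000°)
go_straight(5.42): x += 5.42·cos θ, y += 5.42·sin θ → (4.0456, -10.8815, 173.3000°)
turn_left(132.7°): centre at ρ to the left, rotate +132.7° → (2.4997, -13.5217, 306.0000°)

(2.4997, -13.5217, 306.0000°)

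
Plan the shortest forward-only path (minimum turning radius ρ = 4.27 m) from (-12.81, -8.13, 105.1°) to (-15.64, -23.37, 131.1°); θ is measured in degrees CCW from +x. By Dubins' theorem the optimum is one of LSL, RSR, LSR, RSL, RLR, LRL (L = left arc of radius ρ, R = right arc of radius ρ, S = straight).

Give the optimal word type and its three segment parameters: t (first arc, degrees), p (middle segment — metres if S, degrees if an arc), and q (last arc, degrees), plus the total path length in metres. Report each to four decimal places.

Let ψ = atan2(Δy, Δx) = atan2(-15.24, -2.83) = -100.5197° be the start→goal bearing.
Normalize: d = |goal − start| / ρ = 15.500532/4.27 = 3.630101, α = (θ_start − ψ) mod 360° = 205.6197° = 3.588742 rad, β = (θ_goal − ψ) mod 360° = 231.6197° = 4.042527 rad.
Common terms: sin α = -0.432397, cos α = -0.901684, sin β = -0.783907, cos β = -0.620878, cos(α−β) = 0.898794, d² = 13.177635. Work in radians in the unit-radius frame; every candidate has L = ρ·(t + p + q).
LSL: p² = 2 + d² − 2cos(α−β) + 2d(sin α − sin β) = 15.932088; p = √p² = 3.991502; φ = atan2(cos β − cos α, d + sin α − sin β) = 0.070409 rad; t = (φ − α) mod 2π = 2.764853 rad, q = (β − φ) mod 2π = 3.972118 rad → L = 4.27·(2.764853 + 3.991502 + 3.972118) = 4.27·10.728473 = 45.810579 m
RSR: p² = 2 + d² − 2cos(α−β) + 2d(sin β − sin α) = 10.828006; p = √p² = 3.290594; φ = atan2(cos α − cos β, d − sin α + sin β) = -0.085440 rad; t = (α − φ) mod 2π = 3.674181 rad, q = (φ − β) mod 2π = 2.155218 rad → L = 4.27·(3.674181 + 3.290594 + 2.155218) = 4.27·9.119993 = 38.942371 m
LSR: p² = d² − 2 + 2cos(α−β) + 2d(sin α + sin β) = 4.144610; p = √p² = 2.035831; φ = atan2(−cos α − cos β, d + sin α + sin β) − atan2(−2, p) = 1.339261 rad; t = (φ − α) mod 2π = 4.033705 rad, q = (φ − β) mod 2π = 3.579919 rad → L = 4.27·(4.033705 + 2.035831 + 3.579919) = 4.27·9.649455 = 41.203173 m
RSL: p² = d² − 2 + 2cos(α−β) − 2d(sin α + sin β) = 21.805836; p = √p² = 4.669672; φ = atan2(cos α + cos β, d − sin α − sin β) − atan2(2, p) = -0.709058 rad; t = (α − φ) mod 2π = 4.297800 rad, q = (β − φ) mod 2π = 4.751585 rad → L = 4.27·(4.297800 + 4.669672 + 4.751585) = 4.27·13.719057 = 58.580372 m
RLR: c = (6 − d² + 2cos(α−β) + 2d(sin α − sin β))/8 = -0.353501; p = 2π − arccos c = 4.351078 rad; φ = atan2(cos α − cos β, d − sin α + sin β) = -0.085440 rad; t = (α − φ + p/2) mod 2π = 5.849720 rad, q = (α − β − t + p) mod 2π = 4.330757 rad → L = 4.27·(5.849720 + 4.351078 + 4.330757) = 4.27·14.531556 = 62.049744 m
LRL: c = (6 − d² + 2cos(α−β) − 2d(sin α − sin β))/8 = -0.991511; p = 2π − arccos c = 3.271985 rad; φ = atan2(cos β − cos α, d + sin α − sin β) = 0.070409 rad; t = (φ − α + p/2) mod 2π = 4.400845 rad, q = (β − α − t + p) mod 2π = 5.608111 rad → L = 4.27·(4.400845 + 3.271985 + 5.608111) = 4.27·13.280941 = 56.709619 m
Shortest: RSR with L = 38.942371 m ≈ 38.9424 m
Convert RSR to answer units (arcs ×180/π): t = 3.674181·180/π = 210.5151°, p = ρ·p = 4.27·3.290594 = 14.0508 m, q = 2.155218·180/π = 123.4849°, L = 38.9424 m.

RSR: t = 210.5151°, p = 14.0508 m, q = 123.4849°, L = 38.9424 m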